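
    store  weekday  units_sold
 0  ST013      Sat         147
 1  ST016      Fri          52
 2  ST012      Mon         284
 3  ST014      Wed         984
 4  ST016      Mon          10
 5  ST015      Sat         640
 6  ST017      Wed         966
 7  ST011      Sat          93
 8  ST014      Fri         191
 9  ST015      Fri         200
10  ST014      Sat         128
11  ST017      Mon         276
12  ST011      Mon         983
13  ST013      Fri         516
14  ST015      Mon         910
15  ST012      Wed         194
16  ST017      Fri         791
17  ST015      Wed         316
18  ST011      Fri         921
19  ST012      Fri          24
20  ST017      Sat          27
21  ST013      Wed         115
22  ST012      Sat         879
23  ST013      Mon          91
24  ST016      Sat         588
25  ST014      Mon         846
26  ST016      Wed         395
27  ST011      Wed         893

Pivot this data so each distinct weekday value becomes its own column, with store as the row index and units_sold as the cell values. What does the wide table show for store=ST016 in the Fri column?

Wide layout: rows indexed by store, columns are the 4 distinct weekday values (Sat, Fri, Mon, Wed).
Cell (store=ST016, weekday=Fri) draws from the long row where store=ST016 and weekday=Fri, which has units_sold=52.

52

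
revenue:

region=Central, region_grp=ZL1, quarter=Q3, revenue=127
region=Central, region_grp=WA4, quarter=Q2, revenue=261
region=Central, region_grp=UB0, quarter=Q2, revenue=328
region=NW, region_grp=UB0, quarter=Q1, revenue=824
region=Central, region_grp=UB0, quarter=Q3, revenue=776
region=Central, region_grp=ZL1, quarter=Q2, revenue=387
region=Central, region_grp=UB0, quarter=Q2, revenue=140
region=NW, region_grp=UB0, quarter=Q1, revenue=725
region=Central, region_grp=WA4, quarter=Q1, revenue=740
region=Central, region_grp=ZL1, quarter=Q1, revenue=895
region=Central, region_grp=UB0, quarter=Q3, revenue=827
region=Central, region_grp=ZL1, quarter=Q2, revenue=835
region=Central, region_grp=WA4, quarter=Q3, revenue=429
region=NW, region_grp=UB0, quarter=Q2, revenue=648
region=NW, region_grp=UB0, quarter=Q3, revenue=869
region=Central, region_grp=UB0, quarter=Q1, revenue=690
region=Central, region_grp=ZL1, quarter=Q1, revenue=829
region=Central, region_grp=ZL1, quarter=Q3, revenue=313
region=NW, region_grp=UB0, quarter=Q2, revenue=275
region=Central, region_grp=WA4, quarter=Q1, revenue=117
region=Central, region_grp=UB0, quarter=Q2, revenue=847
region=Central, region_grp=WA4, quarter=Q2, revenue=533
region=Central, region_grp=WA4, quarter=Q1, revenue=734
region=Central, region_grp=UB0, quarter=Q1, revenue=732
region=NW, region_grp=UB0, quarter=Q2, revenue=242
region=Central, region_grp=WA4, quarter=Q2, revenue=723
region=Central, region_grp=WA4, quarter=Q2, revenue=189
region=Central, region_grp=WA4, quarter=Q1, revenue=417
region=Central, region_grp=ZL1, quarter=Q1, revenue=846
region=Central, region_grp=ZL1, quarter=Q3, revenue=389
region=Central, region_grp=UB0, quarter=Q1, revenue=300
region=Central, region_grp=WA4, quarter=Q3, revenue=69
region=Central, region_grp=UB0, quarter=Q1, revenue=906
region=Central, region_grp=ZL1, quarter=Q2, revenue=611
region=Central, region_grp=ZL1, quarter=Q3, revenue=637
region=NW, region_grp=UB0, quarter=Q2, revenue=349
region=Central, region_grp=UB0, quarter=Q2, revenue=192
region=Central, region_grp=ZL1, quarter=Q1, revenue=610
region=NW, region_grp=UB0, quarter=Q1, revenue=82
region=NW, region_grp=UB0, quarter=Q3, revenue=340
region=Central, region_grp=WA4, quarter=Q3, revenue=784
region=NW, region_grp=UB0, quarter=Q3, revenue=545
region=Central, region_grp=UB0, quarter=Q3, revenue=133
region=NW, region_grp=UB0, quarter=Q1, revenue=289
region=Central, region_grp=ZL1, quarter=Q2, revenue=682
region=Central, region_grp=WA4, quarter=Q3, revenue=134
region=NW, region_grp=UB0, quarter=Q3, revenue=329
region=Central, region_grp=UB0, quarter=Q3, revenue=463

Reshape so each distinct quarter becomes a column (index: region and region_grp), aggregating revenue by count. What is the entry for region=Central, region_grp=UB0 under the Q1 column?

4

Rows with region=Central, region_grp=UB0 and quarter=Q1: revenue values are 690, 732, 300, 906.
4 rows match — count = 4.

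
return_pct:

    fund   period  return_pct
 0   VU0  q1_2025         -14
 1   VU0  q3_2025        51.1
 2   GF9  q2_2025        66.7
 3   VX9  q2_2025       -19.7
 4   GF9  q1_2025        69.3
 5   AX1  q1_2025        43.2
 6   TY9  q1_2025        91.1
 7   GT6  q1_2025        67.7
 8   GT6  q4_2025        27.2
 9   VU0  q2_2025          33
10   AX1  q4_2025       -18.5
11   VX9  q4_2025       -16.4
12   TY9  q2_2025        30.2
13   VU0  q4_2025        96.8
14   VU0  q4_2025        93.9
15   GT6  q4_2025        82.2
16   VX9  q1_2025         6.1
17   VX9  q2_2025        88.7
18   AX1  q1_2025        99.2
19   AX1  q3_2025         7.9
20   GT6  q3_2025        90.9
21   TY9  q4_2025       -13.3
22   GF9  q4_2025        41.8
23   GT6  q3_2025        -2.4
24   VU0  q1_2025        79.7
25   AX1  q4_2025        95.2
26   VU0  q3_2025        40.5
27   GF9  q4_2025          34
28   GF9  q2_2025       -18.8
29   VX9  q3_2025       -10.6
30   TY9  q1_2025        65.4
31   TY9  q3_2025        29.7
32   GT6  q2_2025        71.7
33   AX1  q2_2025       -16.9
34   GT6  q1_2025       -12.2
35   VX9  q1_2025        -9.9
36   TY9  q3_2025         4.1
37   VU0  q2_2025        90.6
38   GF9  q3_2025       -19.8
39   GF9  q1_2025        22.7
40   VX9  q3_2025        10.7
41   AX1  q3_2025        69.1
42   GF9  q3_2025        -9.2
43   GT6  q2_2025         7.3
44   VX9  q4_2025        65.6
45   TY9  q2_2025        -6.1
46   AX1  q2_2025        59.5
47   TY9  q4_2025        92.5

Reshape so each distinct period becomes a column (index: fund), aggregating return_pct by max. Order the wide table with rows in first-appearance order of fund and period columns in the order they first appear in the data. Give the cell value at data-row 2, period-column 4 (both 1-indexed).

With rows in first-appearance order of fund, row 2 is fund=GF9. period columns in first-appearance order: q1_2025, q3_2025, q2_2025, q4_2025; column 4 is q4_2025.
Long rows with fund=GF9, period=q4_2025: max(41.8, 34) = 41.8.

41.8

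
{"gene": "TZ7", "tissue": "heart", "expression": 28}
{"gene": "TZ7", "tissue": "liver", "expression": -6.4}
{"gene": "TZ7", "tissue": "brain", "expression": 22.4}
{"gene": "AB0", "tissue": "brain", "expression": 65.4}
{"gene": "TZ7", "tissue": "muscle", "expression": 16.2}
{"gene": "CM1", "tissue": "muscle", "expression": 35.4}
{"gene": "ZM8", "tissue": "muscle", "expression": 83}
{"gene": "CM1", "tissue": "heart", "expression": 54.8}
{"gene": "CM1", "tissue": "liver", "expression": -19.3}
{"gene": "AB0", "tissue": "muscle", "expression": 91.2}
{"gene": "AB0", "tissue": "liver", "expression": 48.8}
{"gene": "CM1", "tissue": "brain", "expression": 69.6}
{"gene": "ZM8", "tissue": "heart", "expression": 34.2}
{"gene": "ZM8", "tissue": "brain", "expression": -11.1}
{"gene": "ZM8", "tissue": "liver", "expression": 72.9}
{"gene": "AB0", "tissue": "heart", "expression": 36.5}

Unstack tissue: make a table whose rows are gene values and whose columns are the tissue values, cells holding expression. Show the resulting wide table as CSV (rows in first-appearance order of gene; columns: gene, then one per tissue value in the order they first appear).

Columns: gene plus the 4 distinct tissue values (heart, liver, brain, muscle).
For example, row TZ7 column heart takes expression=28 from the long row (TZ7, heart).

gene,heart,liver,brain,muscle
TZ7,28,-6.4,22.4,16.2
AB0,36.5,48.8,65.4,91.2
CM1,54.8,-19.3,69.6,35.4
ZM8,34.2,72.9,-11.1,83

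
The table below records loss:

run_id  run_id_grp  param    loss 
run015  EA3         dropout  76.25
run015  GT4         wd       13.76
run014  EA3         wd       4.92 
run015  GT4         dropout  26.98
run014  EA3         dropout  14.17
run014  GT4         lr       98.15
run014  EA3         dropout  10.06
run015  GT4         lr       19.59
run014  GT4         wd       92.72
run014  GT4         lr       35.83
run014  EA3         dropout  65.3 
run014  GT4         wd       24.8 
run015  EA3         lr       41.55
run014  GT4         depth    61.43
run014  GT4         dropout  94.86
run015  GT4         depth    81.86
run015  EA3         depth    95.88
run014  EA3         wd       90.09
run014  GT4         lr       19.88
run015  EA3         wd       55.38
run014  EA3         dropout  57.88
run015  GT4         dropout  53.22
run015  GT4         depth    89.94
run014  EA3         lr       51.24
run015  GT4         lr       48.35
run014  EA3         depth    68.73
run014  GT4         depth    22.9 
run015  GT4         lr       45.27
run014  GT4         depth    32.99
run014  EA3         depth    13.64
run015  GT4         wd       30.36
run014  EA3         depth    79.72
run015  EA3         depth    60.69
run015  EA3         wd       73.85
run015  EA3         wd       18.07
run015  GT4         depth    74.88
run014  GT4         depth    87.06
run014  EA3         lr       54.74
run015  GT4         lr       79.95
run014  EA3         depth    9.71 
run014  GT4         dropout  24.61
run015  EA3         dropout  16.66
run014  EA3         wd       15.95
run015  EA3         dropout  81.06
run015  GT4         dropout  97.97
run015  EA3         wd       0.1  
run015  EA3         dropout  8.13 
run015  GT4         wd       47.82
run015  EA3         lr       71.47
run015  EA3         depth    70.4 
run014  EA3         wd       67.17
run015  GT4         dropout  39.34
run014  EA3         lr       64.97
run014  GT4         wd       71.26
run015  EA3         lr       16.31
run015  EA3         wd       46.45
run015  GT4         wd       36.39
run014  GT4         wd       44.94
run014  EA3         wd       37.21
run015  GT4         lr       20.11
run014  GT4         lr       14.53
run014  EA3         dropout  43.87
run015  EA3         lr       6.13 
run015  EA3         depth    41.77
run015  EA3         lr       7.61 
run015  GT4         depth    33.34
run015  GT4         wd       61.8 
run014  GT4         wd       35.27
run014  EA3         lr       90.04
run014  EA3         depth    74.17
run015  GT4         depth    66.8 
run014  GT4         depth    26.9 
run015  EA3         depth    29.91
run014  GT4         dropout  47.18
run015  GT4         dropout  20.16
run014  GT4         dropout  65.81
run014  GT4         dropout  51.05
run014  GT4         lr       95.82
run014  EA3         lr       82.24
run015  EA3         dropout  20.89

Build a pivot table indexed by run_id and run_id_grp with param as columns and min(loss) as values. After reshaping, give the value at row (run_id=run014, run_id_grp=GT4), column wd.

24.8

Rows with run_id=run014, run_id_grp=GT4 and param=wd: loss values are 92.72, 24.8, 71.26, 44.94, 35.27.
min(92.72, 24.8, 71.26, 44.94, 35.27) = 24.8.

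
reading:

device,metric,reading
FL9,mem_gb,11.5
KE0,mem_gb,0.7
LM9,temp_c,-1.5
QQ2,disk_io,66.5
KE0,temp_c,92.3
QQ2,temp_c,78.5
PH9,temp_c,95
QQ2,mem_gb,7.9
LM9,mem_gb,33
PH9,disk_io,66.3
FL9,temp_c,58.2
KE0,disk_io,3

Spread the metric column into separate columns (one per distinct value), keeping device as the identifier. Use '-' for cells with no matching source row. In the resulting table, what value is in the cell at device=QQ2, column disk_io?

66.5

The long row with device=QQ2, metric=disk_io has reading=66.5.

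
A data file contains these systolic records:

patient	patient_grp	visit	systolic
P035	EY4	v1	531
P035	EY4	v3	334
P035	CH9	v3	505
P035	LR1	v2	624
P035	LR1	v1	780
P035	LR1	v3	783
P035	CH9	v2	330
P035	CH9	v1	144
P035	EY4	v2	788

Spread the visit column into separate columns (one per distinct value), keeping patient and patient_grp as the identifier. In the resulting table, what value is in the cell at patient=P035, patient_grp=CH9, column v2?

Wide layout: rows indexed by patient and patient_grp, columns are the 3 distinct visit values (v1, v3, v2).
Cell (patient=P035, patient_grp=CH9, visit=v2) draws from the long row where patient=P035, patient_grp=CH9 and visit=v2, which has systolic=330.

330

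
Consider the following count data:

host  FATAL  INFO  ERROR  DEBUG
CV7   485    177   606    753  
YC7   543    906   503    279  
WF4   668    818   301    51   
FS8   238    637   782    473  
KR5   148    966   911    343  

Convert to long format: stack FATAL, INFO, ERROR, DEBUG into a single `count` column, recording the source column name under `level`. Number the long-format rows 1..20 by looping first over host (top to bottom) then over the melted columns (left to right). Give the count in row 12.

51

20 rows total (5 × 4). Row 12: index ⌊(12-1)/4⌋ = 2 into host → WF4; (12-1) mod 4 = 3 into the melted columns → DEBUG.
So row 12 is (WF4, DEBUG, 51); count = 51.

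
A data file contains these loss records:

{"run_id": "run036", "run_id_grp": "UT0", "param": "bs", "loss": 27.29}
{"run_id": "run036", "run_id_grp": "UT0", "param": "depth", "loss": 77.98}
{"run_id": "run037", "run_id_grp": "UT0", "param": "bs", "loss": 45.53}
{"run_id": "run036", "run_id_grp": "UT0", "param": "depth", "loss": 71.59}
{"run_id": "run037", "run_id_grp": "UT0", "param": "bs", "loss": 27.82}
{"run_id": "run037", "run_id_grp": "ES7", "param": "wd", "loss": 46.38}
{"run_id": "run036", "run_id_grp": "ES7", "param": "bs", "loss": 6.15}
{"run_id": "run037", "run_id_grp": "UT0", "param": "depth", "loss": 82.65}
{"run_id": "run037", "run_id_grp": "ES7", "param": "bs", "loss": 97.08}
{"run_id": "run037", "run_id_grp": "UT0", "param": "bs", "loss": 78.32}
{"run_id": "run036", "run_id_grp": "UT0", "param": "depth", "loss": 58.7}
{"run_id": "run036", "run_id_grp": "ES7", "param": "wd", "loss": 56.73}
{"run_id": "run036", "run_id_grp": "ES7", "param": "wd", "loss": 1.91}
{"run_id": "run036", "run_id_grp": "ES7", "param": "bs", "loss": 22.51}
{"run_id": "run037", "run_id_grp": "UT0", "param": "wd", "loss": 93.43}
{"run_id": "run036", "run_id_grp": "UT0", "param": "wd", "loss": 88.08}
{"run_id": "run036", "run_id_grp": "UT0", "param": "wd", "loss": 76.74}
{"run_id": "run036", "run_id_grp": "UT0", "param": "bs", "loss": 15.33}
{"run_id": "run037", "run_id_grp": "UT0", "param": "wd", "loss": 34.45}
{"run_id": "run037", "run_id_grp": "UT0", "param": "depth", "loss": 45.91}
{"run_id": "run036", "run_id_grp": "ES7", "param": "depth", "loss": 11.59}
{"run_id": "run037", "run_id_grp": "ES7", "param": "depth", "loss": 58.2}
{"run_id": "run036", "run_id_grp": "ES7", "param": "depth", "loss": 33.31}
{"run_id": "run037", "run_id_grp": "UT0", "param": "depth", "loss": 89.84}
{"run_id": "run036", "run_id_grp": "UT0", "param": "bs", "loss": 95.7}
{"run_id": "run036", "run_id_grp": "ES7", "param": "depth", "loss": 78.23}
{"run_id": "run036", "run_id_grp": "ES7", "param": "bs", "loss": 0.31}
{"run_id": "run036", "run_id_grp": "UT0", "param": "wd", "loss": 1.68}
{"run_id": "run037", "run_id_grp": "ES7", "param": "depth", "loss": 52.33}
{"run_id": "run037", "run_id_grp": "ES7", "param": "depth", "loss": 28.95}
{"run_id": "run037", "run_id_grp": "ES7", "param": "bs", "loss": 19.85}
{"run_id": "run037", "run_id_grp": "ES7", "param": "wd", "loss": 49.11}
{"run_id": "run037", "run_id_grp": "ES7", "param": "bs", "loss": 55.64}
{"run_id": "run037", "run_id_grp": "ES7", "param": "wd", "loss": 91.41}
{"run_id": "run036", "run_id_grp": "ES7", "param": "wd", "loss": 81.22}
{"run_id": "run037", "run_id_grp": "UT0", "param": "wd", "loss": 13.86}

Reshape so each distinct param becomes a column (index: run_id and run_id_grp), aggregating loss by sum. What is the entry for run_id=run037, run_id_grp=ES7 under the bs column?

172.57

Rows with run_id=run037, run_id_grp=ES7 and param=bs: loss values are 97.08, 19.85, 55.64.
97.08 + 19.85 + 55.64 = 172.57.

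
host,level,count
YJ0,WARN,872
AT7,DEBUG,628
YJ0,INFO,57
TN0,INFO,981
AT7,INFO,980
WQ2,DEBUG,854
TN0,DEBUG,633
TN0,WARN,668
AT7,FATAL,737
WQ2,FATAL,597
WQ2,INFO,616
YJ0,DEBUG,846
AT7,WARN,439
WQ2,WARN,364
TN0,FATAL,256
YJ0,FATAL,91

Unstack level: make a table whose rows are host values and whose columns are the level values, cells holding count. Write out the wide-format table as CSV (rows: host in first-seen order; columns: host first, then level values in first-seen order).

host,WARN,DEBUG,INFO,FATAL
YJ0,872,846,57,91
AT7,439,628,980,737
TN0,668,633,981,256
WQ2,364,854,616,597

Columns: host plus the 4 distinct level values (WARN, DEBUG, INFO, FATAL).
For example, row YJ0 column WARN takes count=872 from the long row (YJ0, WARN).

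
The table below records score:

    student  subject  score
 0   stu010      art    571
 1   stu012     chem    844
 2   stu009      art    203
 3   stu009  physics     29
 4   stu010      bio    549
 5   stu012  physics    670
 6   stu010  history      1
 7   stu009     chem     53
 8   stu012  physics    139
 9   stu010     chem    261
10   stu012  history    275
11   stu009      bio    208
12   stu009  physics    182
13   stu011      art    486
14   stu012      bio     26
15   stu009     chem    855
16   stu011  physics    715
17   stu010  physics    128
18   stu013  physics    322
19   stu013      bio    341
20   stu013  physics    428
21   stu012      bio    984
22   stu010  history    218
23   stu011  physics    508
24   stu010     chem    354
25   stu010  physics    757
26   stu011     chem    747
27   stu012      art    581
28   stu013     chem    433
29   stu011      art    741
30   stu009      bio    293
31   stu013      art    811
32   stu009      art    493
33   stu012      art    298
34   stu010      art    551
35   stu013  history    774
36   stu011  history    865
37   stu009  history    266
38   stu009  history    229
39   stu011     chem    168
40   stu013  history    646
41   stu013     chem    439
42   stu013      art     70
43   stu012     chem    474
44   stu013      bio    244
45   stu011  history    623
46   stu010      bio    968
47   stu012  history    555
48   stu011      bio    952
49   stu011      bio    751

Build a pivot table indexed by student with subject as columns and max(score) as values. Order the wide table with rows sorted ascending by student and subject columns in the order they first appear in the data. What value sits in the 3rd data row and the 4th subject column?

952

With rows sorted ascending by student, row 3 is student=stu011. subject columns in first-appearance order: art, chem, physics, bio, history; column 4 is bio.
Long rows with student=stu011, subject=bio: max(952, 751) = 952.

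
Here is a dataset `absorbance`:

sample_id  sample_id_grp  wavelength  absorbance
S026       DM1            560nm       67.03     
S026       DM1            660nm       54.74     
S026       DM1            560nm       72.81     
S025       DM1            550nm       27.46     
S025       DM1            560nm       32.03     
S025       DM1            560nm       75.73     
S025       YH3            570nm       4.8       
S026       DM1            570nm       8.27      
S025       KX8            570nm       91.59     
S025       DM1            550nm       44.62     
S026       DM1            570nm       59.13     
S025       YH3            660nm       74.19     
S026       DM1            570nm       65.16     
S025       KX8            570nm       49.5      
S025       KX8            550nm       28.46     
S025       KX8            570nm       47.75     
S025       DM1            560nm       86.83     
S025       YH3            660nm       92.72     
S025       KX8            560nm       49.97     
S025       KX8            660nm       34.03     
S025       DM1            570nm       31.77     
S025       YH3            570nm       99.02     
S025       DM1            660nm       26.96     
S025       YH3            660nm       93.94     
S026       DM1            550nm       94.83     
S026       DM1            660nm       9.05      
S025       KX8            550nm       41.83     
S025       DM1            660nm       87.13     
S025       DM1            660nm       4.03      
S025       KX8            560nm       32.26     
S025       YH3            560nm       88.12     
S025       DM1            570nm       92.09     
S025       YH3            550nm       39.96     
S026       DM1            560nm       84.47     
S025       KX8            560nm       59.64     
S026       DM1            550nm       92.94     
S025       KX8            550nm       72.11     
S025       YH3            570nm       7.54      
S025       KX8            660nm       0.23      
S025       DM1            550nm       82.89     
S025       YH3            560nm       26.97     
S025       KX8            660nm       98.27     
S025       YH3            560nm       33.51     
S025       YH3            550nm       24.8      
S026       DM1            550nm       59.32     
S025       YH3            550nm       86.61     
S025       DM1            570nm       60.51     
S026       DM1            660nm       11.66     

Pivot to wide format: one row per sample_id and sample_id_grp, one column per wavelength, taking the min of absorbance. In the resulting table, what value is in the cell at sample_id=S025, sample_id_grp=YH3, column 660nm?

74.19

Rows with sample_id=S025, sample_id_grp=YH3 and wavelength=660nm: absorbance values are 74.19, 92.72, 93.94.
min(74.19, 92.72, 93.94) = 74.19.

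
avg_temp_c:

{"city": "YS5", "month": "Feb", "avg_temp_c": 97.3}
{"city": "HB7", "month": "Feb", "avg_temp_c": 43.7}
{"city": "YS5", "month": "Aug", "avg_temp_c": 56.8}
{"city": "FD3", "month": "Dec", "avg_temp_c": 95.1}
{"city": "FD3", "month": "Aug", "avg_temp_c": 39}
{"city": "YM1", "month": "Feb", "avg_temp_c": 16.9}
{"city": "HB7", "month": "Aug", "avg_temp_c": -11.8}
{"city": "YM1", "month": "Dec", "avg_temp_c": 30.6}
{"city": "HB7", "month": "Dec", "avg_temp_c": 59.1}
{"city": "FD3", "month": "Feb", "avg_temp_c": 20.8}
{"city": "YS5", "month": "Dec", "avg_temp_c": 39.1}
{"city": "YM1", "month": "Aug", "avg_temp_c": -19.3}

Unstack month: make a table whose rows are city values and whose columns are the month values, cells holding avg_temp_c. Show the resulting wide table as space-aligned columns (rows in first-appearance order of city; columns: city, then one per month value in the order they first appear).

Columns: city plus the 3 distinct month values (Feb, Aug, Dec).
For example, row YS5 column Feb takes avg_temp_c=97.3 from the long row (YS5, Feb).

city  Feb   Aug    Dec 
YS5   97.3  56.8   39.1
HB7   43.7  -11.8  59.1
FD3   20.8  39     95.1
YM1   16.9  -19.3  30.6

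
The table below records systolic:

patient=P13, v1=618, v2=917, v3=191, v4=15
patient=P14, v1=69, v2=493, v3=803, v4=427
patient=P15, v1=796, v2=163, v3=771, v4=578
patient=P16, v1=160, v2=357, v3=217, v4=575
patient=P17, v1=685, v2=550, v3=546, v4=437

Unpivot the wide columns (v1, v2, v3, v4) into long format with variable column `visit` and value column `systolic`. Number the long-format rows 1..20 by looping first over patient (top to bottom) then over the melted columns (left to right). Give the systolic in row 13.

20 rows total (5 × 4). Row 13: index ⌊(13-1)/4⌋ = 3 into patient → P16; (13-1) mod 4 = 0 into the melted columns → v1.
So row 13 is (P16, v1, 160); systolic = 160.

160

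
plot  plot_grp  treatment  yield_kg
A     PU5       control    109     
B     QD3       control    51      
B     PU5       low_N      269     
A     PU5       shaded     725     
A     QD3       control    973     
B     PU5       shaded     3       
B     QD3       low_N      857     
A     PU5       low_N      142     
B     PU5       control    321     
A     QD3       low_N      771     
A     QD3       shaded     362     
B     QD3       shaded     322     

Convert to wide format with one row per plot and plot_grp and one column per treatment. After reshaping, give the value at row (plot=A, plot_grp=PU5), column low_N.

142

Wide layout: rows indexed by plot and plot_grp, columns are the 3 distinct treatment values (control, low_N, shaded).
Cell (plot=A, plot_grp=PU5, treatment=low_N) draws from the long row where plot=A, plot_grp=PU5 and treatment=low_N, which has yield_kg=142.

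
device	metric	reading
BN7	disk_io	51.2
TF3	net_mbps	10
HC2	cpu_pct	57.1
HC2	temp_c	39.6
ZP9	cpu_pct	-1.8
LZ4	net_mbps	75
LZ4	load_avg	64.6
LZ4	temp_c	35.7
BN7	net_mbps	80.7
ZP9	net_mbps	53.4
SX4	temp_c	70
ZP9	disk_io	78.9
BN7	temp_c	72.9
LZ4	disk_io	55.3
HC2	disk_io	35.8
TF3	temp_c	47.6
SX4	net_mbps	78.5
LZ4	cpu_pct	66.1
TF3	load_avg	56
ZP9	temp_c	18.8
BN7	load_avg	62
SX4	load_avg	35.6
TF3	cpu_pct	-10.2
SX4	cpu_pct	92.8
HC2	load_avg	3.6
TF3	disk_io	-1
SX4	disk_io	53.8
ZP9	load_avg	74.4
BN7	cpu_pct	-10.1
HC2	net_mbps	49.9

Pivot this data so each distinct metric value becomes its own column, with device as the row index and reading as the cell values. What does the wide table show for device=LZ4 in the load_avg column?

64.6

Wide layout: rows indexed by device, columns are the 5 distinct metric values (disk_io, net_mbps, cpu_pct, temp_c, load_avg).
Cell (device=LZ4, metric=load_avg) draws from the long row where device=LZ4 and metric=load_avg, which has reading=64.6.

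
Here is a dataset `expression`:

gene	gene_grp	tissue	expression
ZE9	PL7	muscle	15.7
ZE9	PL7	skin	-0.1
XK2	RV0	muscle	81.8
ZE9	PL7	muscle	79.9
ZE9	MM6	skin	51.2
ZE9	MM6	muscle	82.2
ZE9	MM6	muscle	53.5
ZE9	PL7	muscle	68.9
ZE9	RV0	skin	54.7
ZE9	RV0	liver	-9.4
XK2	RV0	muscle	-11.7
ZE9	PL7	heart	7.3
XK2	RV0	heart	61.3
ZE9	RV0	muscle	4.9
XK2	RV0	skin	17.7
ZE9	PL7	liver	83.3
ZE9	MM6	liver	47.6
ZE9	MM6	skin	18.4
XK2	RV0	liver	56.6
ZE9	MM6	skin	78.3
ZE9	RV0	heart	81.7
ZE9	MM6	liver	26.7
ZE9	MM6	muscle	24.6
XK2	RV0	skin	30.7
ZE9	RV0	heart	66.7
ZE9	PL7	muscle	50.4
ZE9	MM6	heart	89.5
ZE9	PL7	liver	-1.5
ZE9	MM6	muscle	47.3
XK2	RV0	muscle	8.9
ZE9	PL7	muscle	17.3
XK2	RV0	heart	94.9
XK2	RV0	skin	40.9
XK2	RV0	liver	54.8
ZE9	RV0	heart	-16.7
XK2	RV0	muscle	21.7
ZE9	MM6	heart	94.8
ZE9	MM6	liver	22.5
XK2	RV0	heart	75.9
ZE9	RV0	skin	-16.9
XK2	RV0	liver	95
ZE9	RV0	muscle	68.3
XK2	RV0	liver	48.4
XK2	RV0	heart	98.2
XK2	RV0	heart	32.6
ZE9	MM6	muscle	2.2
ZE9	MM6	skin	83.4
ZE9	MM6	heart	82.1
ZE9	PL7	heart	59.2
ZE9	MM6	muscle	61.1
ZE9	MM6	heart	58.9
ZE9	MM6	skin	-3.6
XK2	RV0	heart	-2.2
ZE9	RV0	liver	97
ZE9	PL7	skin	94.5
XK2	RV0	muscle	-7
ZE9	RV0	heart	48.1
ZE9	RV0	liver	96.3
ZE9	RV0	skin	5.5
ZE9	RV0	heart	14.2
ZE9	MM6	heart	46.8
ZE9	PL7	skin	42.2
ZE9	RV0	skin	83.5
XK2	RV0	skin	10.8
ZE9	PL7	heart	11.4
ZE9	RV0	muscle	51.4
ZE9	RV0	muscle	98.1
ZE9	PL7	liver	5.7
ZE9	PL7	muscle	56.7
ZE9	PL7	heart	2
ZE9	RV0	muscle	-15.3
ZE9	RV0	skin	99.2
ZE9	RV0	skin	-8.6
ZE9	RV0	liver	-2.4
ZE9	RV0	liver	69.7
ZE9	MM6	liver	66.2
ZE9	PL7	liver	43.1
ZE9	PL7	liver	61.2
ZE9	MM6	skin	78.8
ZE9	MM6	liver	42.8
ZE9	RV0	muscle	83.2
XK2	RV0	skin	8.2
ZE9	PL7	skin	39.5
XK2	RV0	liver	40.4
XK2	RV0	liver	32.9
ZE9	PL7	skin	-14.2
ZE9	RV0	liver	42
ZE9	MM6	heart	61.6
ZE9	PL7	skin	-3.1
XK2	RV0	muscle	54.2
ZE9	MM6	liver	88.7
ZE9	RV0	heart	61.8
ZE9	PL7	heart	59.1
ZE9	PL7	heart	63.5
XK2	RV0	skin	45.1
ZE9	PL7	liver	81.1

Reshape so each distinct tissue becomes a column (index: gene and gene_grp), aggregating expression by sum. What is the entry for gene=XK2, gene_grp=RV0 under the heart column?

Rows with gene=XK2, gene_grp=RV0 and tissue=heart: expression values are 61.3, 94.9, 75.9, 98.2, 32.6, -2.2.
61.3 + 94.9 + 75.9 + 98.2 + 32.6 + -2.2 = 360.7.

360.7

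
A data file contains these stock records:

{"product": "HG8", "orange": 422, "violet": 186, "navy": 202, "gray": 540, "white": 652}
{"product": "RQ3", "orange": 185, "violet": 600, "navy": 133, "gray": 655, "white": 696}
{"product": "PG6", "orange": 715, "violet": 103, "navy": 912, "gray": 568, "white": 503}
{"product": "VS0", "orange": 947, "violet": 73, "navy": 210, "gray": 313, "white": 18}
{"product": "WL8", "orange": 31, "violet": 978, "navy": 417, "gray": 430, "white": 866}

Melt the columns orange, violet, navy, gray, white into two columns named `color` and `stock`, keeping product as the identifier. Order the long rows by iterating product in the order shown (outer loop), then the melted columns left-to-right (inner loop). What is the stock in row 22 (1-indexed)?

25 rows total (5 × 5). Row 22: index ⌊(22-1)/5⌋ = 4 into product → WL8; (22-1) mod 5 = 1 into the melted columns → violet.
So row 22 is (WL8, violet, 978); stock = 978.

978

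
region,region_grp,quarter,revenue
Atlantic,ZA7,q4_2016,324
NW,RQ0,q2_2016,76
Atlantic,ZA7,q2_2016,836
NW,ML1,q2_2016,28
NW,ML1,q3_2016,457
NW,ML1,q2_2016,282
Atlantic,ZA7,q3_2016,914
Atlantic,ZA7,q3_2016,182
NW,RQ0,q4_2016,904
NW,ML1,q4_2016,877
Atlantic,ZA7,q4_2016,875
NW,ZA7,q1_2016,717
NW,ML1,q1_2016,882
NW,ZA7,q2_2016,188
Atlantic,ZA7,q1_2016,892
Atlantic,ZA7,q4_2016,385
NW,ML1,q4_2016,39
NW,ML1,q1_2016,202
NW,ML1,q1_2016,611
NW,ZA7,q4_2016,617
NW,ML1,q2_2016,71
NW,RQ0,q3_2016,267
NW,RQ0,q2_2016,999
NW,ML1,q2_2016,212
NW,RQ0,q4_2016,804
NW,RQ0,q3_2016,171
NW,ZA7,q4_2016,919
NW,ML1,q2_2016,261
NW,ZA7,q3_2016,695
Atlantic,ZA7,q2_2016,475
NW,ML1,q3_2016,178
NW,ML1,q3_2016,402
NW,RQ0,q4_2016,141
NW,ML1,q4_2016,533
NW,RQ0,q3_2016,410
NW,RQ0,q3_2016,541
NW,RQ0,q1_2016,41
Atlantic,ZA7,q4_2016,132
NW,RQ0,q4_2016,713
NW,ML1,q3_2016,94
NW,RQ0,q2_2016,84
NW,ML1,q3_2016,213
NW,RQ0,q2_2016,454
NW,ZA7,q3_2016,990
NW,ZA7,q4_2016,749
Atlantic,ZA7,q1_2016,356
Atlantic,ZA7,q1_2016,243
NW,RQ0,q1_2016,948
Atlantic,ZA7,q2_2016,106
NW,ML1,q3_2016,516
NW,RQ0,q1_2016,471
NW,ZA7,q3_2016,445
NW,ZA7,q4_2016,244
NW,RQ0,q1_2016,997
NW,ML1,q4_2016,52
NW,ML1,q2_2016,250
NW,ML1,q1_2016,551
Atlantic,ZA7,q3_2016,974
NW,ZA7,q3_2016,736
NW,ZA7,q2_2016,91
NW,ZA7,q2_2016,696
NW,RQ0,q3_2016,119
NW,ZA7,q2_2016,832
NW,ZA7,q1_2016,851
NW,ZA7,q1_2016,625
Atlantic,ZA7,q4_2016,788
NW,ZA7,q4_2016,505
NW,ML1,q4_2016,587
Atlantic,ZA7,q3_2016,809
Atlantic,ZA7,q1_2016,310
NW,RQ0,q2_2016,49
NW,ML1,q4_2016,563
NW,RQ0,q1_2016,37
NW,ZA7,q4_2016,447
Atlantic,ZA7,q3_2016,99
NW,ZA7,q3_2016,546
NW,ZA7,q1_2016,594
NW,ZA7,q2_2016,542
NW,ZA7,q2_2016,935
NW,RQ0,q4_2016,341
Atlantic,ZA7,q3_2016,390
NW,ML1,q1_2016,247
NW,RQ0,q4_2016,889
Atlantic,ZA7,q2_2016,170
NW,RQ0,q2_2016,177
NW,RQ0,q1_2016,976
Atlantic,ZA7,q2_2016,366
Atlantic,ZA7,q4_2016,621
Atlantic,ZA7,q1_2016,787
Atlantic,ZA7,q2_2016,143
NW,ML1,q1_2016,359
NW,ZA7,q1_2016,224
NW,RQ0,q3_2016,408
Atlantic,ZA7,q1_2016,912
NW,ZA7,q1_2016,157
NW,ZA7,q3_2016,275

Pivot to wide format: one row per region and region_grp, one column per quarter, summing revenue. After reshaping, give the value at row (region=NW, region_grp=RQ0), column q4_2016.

3792

Rows with region=NW, region_grp=RQ0 and quarter=q4_2016: revenue values are 904, 804, 141, 713, 341, 889.
904 + 804 + 141 + 713 + 341 + 889 = 3792.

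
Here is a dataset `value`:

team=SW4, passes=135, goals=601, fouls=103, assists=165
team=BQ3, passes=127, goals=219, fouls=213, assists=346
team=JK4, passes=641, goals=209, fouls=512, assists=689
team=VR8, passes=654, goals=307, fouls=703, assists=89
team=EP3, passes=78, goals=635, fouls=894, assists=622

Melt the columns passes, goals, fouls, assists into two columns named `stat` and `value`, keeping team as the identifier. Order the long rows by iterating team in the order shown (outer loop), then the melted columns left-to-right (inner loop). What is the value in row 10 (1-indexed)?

209

20 rows total (5 × 4). Row 10: index ⌊(10-1)/4⌋ = 2 into team → JK4; (10-1) mod 4 = 1 into the melted columns → goals.
So row 10 is (JK4, goals, 209); value = 209.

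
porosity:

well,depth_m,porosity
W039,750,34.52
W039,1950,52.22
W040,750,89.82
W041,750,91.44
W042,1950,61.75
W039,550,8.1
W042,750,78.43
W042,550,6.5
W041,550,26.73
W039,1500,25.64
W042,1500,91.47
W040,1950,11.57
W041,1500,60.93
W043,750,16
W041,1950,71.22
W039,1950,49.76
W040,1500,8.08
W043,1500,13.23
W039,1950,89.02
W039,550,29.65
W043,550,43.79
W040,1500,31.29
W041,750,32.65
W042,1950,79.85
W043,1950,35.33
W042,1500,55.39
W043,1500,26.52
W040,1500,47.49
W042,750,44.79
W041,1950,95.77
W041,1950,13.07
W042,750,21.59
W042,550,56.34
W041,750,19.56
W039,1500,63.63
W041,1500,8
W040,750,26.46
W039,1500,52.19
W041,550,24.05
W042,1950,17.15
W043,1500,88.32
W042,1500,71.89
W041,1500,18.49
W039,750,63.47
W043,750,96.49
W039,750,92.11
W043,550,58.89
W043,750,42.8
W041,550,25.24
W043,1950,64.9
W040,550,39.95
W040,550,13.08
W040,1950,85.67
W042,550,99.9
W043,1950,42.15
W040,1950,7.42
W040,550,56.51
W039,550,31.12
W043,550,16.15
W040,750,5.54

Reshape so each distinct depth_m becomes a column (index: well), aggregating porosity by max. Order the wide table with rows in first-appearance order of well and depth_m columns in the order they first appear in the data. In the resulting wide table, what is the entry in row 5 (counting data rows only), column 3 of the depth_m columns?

58.89

With rows in first-appearance order of well, row 5 is well=W043. depth_m columns in first-appearance order: 750, 1950, 550, 1500; column 3 is 550.
Long rows with well=W043, depth_m=550: max(43.79, 58.89, 16.15) = 58.89.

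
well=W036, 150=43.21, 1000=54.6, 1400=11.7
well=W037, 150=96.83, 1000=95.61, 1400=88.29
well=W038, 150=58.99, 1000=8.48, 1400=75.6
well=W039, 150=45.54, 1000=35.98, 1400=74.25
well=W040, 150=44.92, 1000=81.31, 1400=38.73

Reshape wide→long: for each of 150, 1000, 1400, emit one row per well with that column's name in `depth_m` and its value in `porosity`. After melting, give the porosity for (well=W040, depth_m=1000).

81.31

Unpivoting turns each (well, wide-column) pair into one long row.
The wide cell at row W040, column 1000 holds 81.31, so the long row (W040, 1000) has porosity=81.31.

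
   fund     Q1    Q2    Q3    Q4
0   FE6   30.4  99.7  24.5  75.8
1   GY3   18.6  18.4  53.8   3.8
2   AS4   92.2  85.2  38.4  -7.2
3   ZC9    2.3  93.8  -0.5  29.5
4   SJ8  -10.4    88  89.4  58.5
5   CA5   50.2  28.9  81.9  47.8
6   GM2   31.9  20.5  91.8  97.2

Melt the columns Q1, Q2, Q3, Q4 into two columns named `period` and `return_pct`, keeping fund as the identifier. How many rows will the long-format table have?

28

7 fund values × 4 melted columns = 28 rows.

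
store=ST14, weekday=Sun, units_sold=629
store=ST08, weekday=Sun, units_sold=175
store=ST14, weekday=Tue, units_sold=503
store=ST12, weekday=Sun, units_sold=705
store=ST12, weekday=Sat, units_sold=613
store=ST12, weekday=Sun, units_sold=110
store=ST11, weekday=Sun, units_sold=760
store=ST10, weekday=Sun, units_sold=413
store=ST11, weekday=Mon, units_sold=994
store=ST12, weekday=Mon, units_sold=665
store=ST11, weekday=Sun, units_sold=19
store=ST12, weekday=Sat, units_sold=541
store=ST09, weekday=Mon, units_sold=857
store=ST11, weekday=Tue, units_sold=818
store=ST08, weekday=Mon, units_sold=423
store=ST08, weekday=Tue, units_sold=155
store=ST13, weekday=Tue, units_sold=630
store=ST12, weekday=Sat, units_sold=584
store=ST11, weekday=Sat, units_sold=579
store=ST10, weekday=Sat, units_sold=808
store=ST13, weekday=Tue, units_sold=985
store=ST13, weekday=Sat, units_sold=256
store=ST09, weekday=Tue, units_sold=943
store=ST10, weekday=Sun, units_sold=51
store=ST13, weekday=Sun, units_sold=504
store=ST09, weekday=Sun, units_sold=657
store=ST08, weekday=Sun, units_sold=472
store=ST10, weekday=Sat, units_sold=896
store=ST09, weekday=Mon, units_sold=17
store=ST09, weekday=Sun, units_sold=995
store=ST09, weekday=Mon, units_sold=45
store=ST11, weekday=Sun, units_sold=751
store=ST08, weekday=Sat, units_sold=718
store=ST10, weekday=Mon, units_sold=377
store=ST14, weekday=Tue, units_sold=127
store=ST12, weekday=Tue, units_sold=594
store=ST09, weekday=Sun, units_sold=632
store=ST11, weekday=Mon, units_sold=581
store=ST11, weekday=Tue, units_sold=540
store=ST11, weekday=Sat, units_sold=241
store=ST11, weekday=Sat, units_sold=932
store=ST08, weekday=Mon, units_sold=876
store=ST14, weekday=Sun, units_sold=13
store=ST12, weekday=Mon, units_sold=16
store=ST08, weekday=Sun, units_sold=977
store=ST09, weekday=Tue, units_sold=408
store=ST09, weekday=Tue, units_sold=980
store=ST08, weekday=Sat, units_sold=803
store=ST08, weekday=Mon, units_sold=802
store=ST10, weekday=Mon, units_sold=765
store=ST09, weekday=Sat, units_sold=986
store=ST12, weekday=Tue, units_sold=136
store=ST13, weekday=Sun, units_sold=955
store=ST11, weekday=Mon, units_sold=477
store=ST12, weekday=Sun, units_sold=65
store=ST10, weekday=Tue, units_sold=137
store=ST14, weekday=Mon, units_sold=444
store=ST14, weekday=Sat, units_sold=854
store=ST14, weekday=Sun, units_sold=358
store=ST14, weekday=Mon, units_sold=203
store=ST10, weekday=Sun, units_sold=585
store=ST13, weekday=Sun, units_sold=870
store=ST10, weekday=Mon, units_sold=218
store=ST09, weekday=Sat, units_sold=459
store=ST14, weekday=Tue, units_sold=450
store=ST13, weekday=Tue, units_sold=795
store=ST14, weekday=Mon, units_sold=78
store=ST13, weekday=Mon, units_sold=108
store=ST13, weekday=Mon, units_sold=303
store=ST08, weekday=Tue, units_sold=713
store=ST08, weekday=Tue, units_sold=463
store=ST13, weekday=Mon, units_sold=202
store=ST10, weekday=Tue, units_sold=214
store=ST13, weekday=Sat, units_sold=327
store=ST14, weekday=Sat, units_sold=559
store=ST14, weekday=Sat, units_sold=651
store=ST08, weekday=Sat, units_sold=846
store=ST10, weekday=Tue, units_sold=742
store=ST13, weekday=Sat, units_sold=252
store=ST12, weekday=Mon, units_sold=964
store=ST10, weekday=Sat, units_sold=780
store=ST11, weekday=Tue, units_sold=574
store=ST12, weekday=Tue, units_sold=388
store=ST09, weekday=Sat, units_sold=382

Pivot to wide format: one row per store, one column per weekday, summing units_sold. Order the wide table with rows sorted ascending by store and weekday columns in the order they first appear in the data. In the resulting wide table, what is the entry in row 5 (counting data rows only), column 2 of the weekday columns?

1118

With rows sorted ascending by store, row 5 is store=ST12. weekday columns in first-appearance order: Sun, Tue, Sat, Mon; column 2 is Tue.
Long rows with store=ST12, weekday=Tue: 594 + 136 + 388 = 1118.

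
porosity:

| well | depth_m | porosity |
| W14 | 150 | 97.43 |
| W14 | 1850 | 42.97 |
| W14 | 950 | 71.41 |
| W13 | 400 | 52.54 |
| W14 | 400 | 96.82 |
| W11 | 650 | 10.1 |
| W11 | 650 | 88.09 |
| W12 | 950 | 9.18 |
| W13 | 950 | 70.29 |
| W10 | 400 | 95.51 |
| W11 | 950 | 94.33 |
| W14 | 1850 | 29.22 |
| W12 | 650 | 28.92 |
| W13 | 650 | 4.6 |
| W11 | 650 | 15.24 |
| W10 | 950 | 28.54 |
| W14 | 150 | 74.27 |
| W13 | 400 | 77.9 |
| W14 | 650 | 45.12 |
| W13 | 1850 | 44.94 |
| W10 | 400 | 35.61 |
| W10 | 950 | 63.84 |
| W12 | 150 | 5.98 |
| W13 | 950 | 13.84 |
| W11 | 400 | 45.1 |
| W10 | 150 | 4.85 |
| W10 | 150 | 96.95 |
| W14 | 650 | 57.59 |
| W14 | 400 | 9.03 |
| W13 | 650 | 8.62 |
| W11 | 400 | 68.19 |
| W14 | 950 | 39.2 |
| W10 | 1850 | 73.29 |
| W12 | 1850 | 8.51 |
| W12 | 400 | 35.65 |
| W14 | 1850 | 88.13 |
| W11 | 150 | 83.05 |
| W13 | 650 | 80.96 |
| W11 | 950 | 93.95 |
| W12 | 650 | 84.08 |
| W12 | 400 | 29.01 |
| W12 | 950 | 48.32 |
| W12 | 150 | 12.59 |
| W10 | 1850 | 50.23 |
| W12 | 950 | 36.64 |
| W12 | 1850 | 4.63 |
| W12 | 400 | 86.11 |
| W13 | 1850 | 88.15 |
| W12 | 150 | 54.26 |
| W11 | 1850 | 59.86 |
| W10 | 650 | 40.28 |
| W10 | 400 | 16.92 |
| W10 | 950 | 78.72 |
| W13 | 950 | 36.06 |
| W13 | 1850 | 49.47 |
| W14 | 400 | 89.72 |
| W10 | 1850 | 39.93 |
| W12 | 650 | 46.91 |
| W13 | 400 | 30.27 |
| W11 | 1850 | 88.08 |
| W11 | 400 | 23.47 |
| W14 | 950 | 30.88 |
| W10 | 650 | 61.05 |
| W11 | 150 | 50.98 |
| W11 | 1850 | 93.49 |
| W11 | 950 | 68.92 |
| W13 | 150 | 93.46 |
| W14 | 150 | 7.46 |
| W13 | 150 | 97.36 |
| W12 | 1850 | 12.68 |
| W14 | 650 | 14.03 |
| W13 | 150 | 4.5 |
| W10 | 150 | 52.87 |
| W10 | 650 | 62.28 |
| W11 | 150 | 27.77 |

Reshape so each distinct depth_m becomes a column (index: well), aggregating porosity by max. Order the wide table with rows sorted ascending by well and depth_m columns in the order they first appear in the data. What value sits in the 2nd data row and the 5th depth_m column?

88.09

With rows sorted ascending by well, row 2 is well=W11. depth_m columns in first-appearance order: 150, 1850, 950, 400, 650; column 5 is 650.
Long rows with well=W11, depth_m=650: max(10.1, 88.09, 15.24) = 88.09.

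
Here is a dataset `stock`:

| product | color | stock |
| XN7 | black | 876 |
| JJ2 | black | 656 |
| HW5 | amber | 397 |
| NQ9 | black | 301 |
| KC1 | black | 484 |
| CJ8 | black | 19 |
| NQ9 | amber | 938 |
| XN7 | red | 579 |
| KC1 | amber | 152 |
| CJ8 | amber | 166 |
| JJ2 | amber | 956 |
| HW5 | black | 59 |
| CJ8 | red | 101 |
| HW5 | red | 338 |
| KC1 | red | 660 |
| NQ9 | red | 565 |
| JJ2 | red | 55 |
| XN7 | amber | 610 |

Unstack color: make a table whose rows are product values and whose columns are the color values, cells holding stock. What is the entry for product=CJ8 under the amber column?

166

Wide layout: rows indexed by product, columns are the 3 distinct color values (black, amber, red).
Cell (product=CJ8, color=amber) draws from the long row where product=CJ8 and color=amber, which has stock=166.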